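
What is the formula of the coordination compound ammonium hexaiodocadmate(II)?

Ligands: 6 iodo (I, -1). Ligand charge sum = -6.
Charge balance with ammonium (+1) requires 1 complex ion per 4 ammonium.

(NH4)4[CdI6]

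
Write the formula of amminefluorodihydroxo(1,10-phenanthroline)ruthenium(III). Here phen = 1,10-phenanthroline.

[RuF(NH3)(OH)2(phen)]

Ligands: 2 hydroxo (OH, -1), 1 ammine (NH3, neutral), 1 fluoro (F, -1), 1 1,10-phenanthroline (phen, neutral). Ligand charge sum = -3.
With Ru in oxidation state +3, the complex ion is [Ru...].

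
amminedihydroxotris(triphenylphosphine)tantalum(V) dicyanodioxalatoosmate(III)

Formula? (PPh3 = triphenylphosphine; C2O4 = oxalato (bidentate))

Cation [Ta…]: ligand charges -2, Ta(V) ⇒ ion charge 3+.
Anion [Os…]: ligand charges -6, Os(III) ⇒ ion charge 3−.

[Ta(NH3)(OH)2(PPh3)3][Os(C2O4)2(CN)2]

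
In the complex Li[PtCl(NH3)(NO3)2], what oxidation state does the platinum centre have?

1 lithium outside the brackets (+1 each) → the complex ion is 1−.
Ligand charges: 2×NO3 = -2; 1×Cl = -1; 1×NH3 neutral; sum -3.
Pt + (-3) = 1− ⇒ Pt is +2.

+2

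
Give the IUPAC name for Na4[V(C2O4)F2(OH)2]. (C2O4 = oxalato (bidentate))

The 4 sodium counter-ions carry a total charge of +4, so each complex ion is 4−.
Ligand charges: 2×fluoro (-1 each), 2×hydroxo (-1 each), 1×oxalato (-2 each); total -6. So V + (-6) = 4−, giving V = +2.
Ligands are named alphabetically: fluoro before hydroxo before oxalato.
The complex ion is anionic, so vanadium takes the -ate form vanadate(II).

sodium difluorodihydroxooxalatovanadate(II)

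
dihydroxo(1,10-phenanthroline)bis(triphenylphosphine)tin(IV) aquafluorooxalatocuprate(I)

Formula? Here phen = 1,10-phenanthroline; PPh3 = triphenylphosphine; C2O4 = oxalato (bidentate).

Cation [Sn…]: ligand charges -2, Sn(IV) ⇒ ion charge 2+.
Anion [Cu…]: ligand charges -3, Cu(I) ⇒ ion charge 2−.
One 2+ cation balances one 2− anion.

[Sn(OH)2(phen)(PPh3)2][Cu(C2O4)F(H2O)]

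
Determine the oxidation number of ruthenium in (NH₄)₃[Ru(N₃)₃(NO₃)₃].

+3

3 ammonium outside the brackets (+1 each) → the complex ion is 3−.
Ligand charges: 3×NO3 = -3; 3×N3 = -3; sum -6.
Ru + (-6) = 3− ⇒ Ru is +3.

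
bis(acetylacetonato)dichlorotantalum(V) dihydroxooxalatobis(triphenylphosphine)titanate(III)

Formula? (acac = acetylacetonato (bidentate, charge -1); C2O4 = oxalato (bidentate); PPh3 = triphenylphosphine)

[Ta(acac)2Cl2][Ti(C2O4)(OH)2(PPh3)2]

Cation [Ta…]: ligand charges -4, Ta(V) ⇒ ion charge 1+.
Anion [Ti…]: ligand charges -4, Ti(III) ⇒ ion charge 1−.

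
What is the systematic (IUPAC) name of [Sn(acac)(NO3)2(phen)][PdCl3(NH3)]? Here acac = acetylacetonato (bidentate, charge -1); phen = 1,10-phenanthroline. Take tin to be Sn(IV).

(acetylacetonato)dinitrato(1,10-phenanthroline)tin(IV) amminetrichloropalladate(II)

Sn is given as +4; the cation's ligand charges sum to -3, so the complex cation is 1+.
A 1:1 salt means the anion carries the equal and opposite charge, 1−.
Anion: ligand charges sum to -3; for the ion to be 1−, Pd = +2.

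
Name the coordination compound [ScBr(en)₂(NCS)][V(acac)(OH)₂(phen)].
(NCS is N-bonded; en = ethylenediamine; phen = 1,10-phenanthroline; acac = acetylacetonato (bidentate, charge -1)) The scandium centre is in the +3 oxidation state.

Both ions are complex: the cation is named first with the plain metal name, the anion second with the -ate form; each ion's ligands are alphabetised independently.
Sc is given as +3; the cation's ligand charges sum to -2, so the complex cation is 1+.
A 1:1 salt means the anion carries the equal and opposite charge, 1−.
Anion: ligand charges sum to -3; for the ion to be 1−, V = +2.

bromobis(ethylenediamine)isothiocyanatoscandium(III) (acetylacetonato)dihydroxo(1,10-phenanthroline)vanadate(II)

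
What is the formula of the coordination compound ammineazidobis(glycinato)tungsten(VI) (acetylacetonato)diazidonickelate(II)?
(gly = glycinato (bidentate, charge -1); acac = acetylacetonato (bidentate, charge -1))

Cation [W…]: ligand charges -3, W(VI) ⇒ ion charge 3+.
Anion [Ni…]: ligand charges -3, Ni(II) ⇒ ion charge 1−.
One 3+ cation requires 3 of the 1− anion.

[W(gly)2(N3)(NH3)][Ni(acac)(N3)2]3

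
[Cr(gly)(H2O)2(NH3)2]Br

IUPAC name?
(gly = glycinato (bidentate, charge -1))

diamminediaqua(glycinato)chromium(II) bromide

The 1 bromide counter-ion carries a total charge of -1, so each complex ion is 1+.
Ligand charges: 1×glycinato (-1 each), 2×aqua (neutral), 2×ammine (neutral); total -1. So Cr + (-1) = 1+, giving Cr = +2.
Ligands are named alphabetically: ammine before aqua before glycinato.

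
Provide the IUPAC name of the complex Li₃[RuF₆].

The 3 lithium counter-ions carry a total charge of +3, so each complex ion is 3−.
Ligand charges: 6×fluoro (-1 each); total -6. So Ru + (-6) = 3−, giving Ru = +3.
The complex ion is anionic, so ruthenium takes the -ate form ruthenate(III).

lithium hexafluororuthenate(III)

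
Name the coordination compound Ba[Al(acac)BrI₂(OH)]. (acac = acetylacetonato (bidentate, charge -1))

The 1 barium counter-ion carries a total charge of +2, so each complex ion is 2−.
Ligand charges: 1×hydroxo (-1 each), 1×bromo (-1 each), 1×acetylacetonato (-1 each), 2×iodo (-1 each); total -5. So Al + (-5) = 2−, giving Al = +3.
Ligands are named alphabetically: acetylacetonato before bromo before hydroxo before iodo.
The complex ion is anionic, so aluminium takes the -ate form aluminate(III).

barium (acetylacetonato)bromohydroxodiiodoaluminate(III)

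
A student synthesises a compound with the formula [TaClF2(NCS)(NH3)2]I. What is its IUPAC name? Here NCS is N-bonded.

diamminechlorodifluoroisothiocyanatotantalum(V) iodide

The 1 iodide counter-ion carries a total charge of -1, so each complex ion is 1+.
Ligand charges: 2×fluoro (-1 each), 1×isothiocyanato (-1 each), 2×ammine (neutral), 1×chloro (-1 each); total -4. So Ta + (-4) = 1+, giving Ta = +5.
Ligands are named alphabetically: ammine before chloro before fluoro before isothiocyanato.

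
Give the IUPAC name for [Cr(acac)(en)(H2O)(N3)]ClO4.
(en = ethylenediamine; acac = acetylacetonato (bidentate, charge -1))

The 1 perchlorate counter-ion carries a total charge of -1, so each complex ion is 1+.
Ligand charges: 1×aqua (neutral), 1×ethylenediamine (neutral), 1×azido (-1 each), 1×acetylacetonato (-1 each); total -2. So Cr + (-2) = 1+, giving Cr = +3.
Ligands are named alphabetically: acetylacetonato before aqua before azido before ethylenediamine.

(acetylacetonato)aquaazido(ethylenediamine)chromium(III) perchlorate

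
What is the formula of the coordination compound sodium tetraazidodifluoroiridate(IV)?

Ligands: 4 azido (N3, -1), 2 fluoro (F, -1). Ligand charge sum = -6.
Charge balance with sodium (+1) requires 1 complex ion per 2 sodium.

Na2[IrF2(N3)4]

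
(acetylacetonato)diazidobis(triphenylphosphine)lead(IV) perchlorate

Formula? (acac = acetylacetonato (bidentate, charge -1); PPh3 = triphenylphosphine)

[Pb(acac)(N3)2(PPh3)2]ClO4

Ligands: 1 acetylacetonato (acac, -1), 2 triphenylphosphine (PPh3, neutral), 2 azido (N3, -1). Ligand charge sum = -3.
Charge balance with perchlorate (-1) requires 1 complex ion per 1 perchlorate.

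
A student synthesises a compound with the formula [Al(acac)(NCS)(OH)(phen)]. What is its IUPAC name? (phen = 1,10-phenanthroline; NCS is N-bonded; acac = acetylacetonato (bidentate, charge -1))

(acetylacetonato)hydroxoisothiocyanato(1,10-phenanthroline)aluminium(III)

There is no counter-ion, so the complex is neutral overall.
Ligand charges: 1×1,10-phenanthroline (neutral), 1×isothiocyanato (-1 each), 1×acetylacetonato (-1 each), 1×hydroxo (-1 each); total -3. So Al + (-3) = 0, giving Al = +3.
Ligands are named alphabetically: acetylacetonato before hydroxo before isothiocyanato before phenanthroline.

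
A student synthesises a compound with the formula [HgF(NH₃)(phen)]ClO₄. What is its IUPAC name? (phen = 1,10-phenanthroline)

The 1 perchlorate counter-ion carries a total charge of -1, so each complex ion is 1+.
Ligand charges: 1×1,10-phenanthroline (neutral), 1×ammine (neutral), 1×fluoro (-1 each); total -1. So Hg + (-1) = 1+, giving Hg = +2.
Ligands are named alphabetically: ammine before fluoro before phenanthroline.

amminefluoro(1,10-phenanthroline)mercury(II) perchlorate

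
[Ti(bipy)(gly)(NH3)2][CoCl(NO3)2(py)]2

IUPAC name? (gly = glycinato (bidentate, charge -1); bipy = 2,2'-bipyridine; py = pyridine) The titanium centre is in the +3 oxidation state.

Both ions are complex: the cation is named first with the plain metal name, the anion second with the -ate form; each ion's ligands are alphabetised independently.
Ti is given as +3; the cation's ligand charges sum to -1, so the complex cation is 2+.
With 2 anions per cation, each anion must be 2/2 = 1−.
Anion: ligand charges sum to -3; for the ion to be 1−, Co = +2.

diammine(2,2'-bipyridine)(glycinato)titanium(III) chlorodinitrato(pyridine)cobaltate(II)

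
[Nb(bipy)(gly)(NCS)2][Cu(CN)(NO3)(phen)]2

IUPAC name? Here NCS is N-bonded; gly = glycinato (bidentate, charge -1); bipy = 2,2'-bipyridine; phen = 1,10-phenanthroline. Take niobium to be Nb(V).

Both ions are complex: the cation is named first with the plain metal name, the anion second with the -ate form; each ion's ligands are alphabetised independently.
Nb is given as +5; the cation's ligand charges sum to -3, so the complex cation is 2+.
With 2 anions per cation, each anion must be 2/2 = 1−.
Anion: ligand charges sum to -2; for the ion to be 1−, Cu = +1.

(2,2'-bipyridine)(glycinato)diisothiocyanatoniobium(V) cyanonitrato(1,10-phenanthroline)cuprate(I)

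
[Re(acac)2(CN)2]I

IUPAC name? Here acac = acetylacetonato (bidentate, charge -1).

The 1 iodide counter-ion carries a total charge of -1, so each complex ion is 1+.
Ligand charges: 2×cyano (-1 each), 2×acetylacetonato (-1 each); total -4. So Re + (-4) = 1+, giving Re = +5.
Ligands are named alphabetically: acetylacetonato before cyano.

bis(acetylacetonato)dicyanorhenium(V) iodide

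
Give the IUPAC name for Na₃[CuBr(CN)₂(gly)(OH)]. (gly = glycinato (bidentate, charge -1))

The 3 sodium counter-ions carry a total charge of +3, so each complex ion is 3−.
Ligand charges: 1×bromo (-1 each), 2×cyano (-1 each), 1×hydroxo (-1 each), 1×glycinato (-1 each); total -5. So Cu + (-5) = 3−, giving Cu = +2.
Ligands are named alphabetically: bromo before cyano before glycinato before hydroxo.
The complex ion is anionic, so copper takes the -ate form cuprate(II).

sodium bromodicyano(glycinato)hydroxocuprate(II)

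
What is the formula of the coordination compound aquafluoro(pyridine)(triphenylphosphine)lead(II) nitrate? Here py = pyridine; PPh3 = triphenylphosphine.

[PbF(H2O)(PPh3)(py)]NO3

Ligands: 1 pyridine (py, neutral), 1 aqua (H2O, neutral), 1 fluoro (F, -1), 1 triphenylphosphine (PPh3, neutral). Ligand charge sum = -1.
With Pb in oxidation state +2, the complex ion is [Pb...]^1+.
Charge balance with nitrate (-1) requires 1 complex ion per 1 nitrate.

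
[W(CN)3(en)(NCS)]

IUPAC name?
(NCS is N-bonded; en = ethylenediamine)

tricyano(ethylenediamine)isothiocyanatotungsten(IV)

There is no counter-ion, so the complex is neutral overall.
Ligand charges: 3×cyano (-1 each), 1×isothiocyanato (-1 each), 1×ethylenediamine (neutral); total -4. So W + (-4) = 0, giving W = +4.
Ligands are named alphabetically: cyano before ethylenediamine before isothiocyanato.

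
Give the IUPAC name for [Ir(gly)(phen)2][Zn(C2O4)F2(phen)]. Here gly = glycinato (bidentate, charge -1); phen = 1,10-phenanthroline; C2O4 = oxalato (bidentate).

Both ions are complex: the cation is named first with the plain metal name, the anion second with the -ate form; each ion's ligands are alphabetised independently.
Zinc is always +2 in its complexes; the anion's ligand charges sum to -4, so the complex anion is 2−.
A 1:1 salt means the cation carries the equal and opposite charge, 2+.
Cation: ligand charges sum to -1; for the ion to be 2+, Ir = +3.

(glycinato)bis(1,10-phenanthroline)iridium(III) difluorooxalato(1,10-phenanthroline)zincate(II)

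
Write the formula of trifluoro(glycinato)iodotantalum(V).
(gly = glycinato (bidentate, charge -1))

[TaF3(gly)I]

Ligands: 1 glycinato (gly, -1), 3 fluoro (F, -1), 1 iodo (I, -1). Ligand charge sum = -5.
With Ta in oxidation state +5, the complex ion is [Ta...].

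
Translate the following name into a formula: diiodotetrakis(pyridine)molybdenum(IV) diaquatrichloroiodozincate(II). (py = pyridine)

Cation [Mo…]: ligand charges -2, Mo(IV) ⇒ ion charge 2+.
Anion [Zn…]: ligand charges -4, Zn(II) ⇒ ion charge 2−.
One 2+ cation balances one 2− anion.

[MoI2(py)4][ZnCl3(H2O)2I]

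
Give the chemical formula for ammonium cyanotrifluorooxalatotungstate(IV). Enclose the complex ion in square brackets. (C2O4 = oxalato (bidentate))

(NH4)2[W(C2O4)(CN)F3]

Ligands: 1 cyano (CN, -1), 1 oxalato (C2O4, -2), 3 fluoro (F, -1). Ligand charge sum = -6.
With W in oxidation state +4, the complex ion is [W...]^2−.
Charge balance with ammonium (+1) requires 1 complex ion per 2 ammonium.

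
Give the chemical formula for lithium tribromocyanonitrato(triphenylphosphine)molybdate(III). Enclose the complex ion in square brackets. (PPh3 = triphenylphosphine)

Ligands: 1 cyano (CN, -1), 1 triphenylphosphine (PPh3, neutral), 1 nitrato (NO3, -1), 3 bromo (Br, -1). Ligand charge sum = -5.
Charge balance with lithium (+1) requires 1 complex ion per 2 lithium.

Li2[MoBr3(CN)(NO3)(PPh3)]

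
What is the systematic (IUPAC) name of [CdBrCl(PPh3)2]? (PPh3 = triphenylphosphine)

bromochlorobis(triphenylphosphine)cadmium(II)

There is no counter-ion, so the complex is neutral overall.
Ligand charges: 1×bromo (-1 each), 1×chloro (-1 each), 2×triphenylphosphine (neutral); total -2. So Cd + (-2) = 0, giving Cd = +2.
Ligands are named alphabetically: bromo before chloro before triphenylphosphine.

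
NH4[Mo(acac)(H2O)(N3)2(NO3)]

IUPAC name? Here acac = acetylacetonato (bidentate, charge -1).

ammonium (acetylacetonato)aquadiazidonitratomolybdate(III)

The 1 ammonium counter-ion carries a total charge of +1, so each complex ion is 1−.
Ligand charges: 1×acetylacetonato (-1 each), 2×azido (-1 each), 1×aqua (neutral), 1×nitrato (-1 each); total -4. So Mo + (-4) = 1−, giving Mo = +3.
Ligands are named alphabetically: acetylacetonato before aqua before azido before nitrato.
The complex ion is anionic, so molybdenum takes the -ate form molybdate(III).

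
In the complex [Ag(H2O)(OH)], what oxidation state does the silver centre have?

+1

No counter-ion: the bracketed complex is neutral.
Ligand charges: 1×H2O neutral; 1×OH = -1; sum -1.
Ag + (-1) = 0 ⇒ Ag is +1.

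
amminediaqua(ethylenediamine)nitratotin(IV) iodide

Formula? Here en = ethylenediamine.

[Sn(en)(H2O)2(NH3)(NO3)]I3

Ligands: 1 ammine (NH3, neutral), 1 nitrato (NO3, -1), 1 ethylenediamine (en, neutral), 2 aqua (H2O, neutral). Ligand charge sum = -1.
With Sn in oxidation state +4, the complex ion is [Sn...]^3+.
Charge balance with iodide (-1) requires 1 complex ion per 3 iodide.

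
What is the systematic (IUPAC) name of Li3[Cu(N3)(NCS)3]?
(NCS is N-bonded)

lithium azidotriisothiocyanatocuprate(I)

The 3 lithium counter-ions carry a total charge of +3, so each complex ion is 3−.
Ligand charges: 1×azido (-1 each), 3×isothiocyanato (-1 each); total -4. So Cu + (-4) = 3−, giving Cu = +1.
Ligands are named alphabetically: azido before isothiocyanato.
The complex ion is anionic, so copper takes the -ate form cuprate(I).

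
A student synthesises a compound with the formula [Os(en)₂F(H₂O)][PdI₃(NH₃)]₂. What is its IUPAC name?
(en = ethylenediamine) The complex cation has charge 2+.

aquabis(ethylenediamine)fluoroosmium(III) amminetriiodopalladate(II)

The complex cation is given as 2+; its ligand charges sum to -1, so Os = +3.
With 2 anions per cation, each anion must be 2/2 = 1−.
Anion: ligand charges sum to -3; for the ion to be 1−, Pd = +2.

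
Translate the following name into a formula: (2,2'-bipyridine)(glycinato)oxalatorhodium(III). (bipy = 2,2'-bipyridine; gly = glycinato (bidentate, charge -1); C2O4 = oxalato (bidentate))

Ligands: 1 2,2'-bipyridine (bipy, neutral), 1 glycinato (gly, -1), 1 oxalato (C2O4, -2). Ligand charge sum = -3.
With Rh in oxidation state +3, the complex ion is [Rh...].

[Rh(bipy)(C2O4)(gly)]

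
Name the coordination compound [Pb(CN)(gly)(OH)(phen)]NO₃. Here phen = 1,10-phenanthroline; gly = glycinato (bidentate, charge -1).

cyano(glycinato)hydroxo(1,10-phenanthroline)lead(IV) nitrate

The 1 nitrate counter-ion carries a total charge of -1, so each complex ion is 1+.
Ligand charges: 1×hydroxo (-1 each), 1×1,10-phenanthroline (neutral), 1×cyano (-1 each), 1×glycinato (-1 each); total -3. So Pb + (-3) = 1+, giving Pb = +4.
Ligands are named alphabetically: cyano before glycinato before hydroxo before phenanthroline.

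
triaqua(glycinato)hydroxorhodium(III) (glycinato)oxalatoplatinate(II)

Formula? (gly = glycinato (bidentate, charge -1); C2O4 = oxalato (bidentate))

[Rh(gly)(H2O)3(OH)][Pt(C2O4)(gly)]

Cation [Rh…]: ligand charges -2, Rh(III) ⇒ ion charge 1+.
Anion [Pt…]: ligand charges -3, Pt(II) ⇒ ion charge 1−.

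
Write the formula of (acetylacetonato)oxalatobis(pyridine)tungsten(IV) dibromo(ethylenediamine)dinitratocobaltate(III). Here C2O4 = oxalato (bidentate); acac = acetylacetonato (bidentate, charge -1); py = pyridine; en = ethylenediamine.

[W(acac)(C2O4)(py)2][CoBr2(en)(NO3)2]

Cation [W…]: ligand charges -3, W(IV) ⇒ ion charge 1+.
Anion [Co…]: ligand charges -4, Co(III) ⇒ ion charge 1−.
One 1+ cation balances one 1− anion.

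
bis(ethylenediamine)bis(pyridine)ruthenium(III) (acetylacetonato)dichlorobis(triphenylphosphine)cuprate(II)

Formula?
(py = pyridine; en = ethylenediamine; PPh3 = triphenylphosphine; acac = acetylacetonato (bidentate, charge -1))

[Ru(en)2(py)2][Cu(acac)Cl2(PPh3)2]3

Cation [Ru…]: ligand charges 0, Ru(III) ⇒ ion charge 3+.
Anion [Cu…]: ligand charges -3, Cu(II) ⇒ ion charge 1−.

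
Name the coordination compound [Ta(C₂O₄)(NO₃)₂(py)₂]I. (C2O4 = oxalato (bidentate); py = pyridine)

dinitratooxalatobis(pyridine)tantalum(V) iodide

The 1 iodide counter-ion carries a total charge of -1, so each complex ion is 1+.
Ligand charges: 2×nitrato (-1 each), 1×oxalato (-2 each), 2×pyridine (neutral); total -4. So Ta + (-4) = 1+, giving Ta = +5.
Ligands are named alphabetically: nitrato before oxalato before pyridine.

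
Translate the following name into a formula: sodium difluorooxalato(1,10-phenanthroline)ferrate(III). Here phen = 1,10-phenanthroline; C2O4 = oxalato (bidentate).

Ligands: 2 fluoro (F, -1), 1 1,10-phenanthroline (phen, neutral), 1 oxalato (C2O4, -2). Ligand charge sum = -4.
Charge balance with sodium (+1) requires 1 complex ion per 1 sodium.

Na[Fe(C2O4)F2(phen)]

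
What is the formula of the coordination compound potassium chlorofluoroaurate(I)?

Ligands: 1 chloro (Cl, -1), 1 fluoro (F, -1). Ligand charge sum = -2.
Charge balance with potassium (+1) requires 1 complex ion per 1 potassium.

K[AuClF]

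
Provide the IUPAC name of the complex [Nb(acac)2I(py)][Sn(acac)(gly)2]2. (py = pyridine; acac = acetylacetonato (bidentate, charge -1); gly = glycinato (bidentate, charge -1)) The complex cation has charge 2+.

bis(acetylacetonato)iodo(pyridine)niobium(V) (acetylacetonato)bis(glycinato)stannate(II)

Both ions are complex: the cation is named first with the plain metal name, the anion second with the -ate form; each ion's ligands are alphabetised independently.
The complex cation is given as 2+; its ligand charges sum to -3, so Nb = +5.
With 2 anions per cation, each anion must be 2/2 = 1−.
Anion: ligand charges sum to -3; for the ion to be 1−, Sn = +2.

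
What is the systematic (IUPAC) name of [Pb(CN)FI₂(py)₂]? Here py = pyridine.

cyanofluorodiiodobis(pyridine)lead(IV)

There is no counter-ion, so the complex is neutral overall.
Ligand charges: 1×fluoro (-1 each), 2×pyridine (neutral), 1×cyano (-1 each), 2×iodo (-1 each); total -4. So Pb + (-4) = 0, giving Pb = +4.
Ligands are named alphabetically: cyano before fluoro before iodo before pyridine.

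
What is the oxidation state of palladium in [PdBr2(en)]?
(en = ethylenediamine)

+2

No counter-ion: the bracketed complex is neutral.
Ligand charges: 1×en neutral; 2×Br = -2; sum -2.
Pd + (-2) = 0 ⇒ Pd is +2.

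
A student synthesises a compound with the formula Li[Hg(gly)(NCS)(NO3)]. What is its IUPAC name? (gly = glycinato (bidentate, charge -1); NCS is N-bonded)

The 1 lithium counter-ion carries a total charge of +1, so each complex ion is 1−.
Ligand charges: 1×nitrato (-1 each), 1×glycinato (-1 each), 1×isothiocyanato (-1 each); total -3. So Hg + (-3) = 1−, giving Hg = +2.
Ligands are named alphabetically: glycinato before isothiocyanato before nitrato.
The complex ion is anionic, so mercury takes the -ate form mercurate(II).

lithium (glycinato)isothiocyanatonitratomercurate(II)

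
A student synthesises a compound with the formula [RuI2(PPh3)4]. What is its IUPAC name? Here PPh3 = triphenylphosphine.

diiodotetrakis(triphenylphosphine)ruthenium(II)

There is no counter-ion, so the complex is neutral overall.
Ligand charges: 2×iodo (-1 each), 4×triphenylphosphine (neutral); total -2. So Ru + (-2) = 0, giving Ru = +2.
Ligands are named alphabetically: iodo before triphenylphosphine.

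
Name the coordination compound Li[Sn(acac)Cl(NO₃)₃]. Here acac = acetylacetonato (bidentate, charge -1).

lithium (acetylacetonato)chlorotrinitratostannate(IV)

The 1 lithium counter-ion carries a total charge of +1, so each complex ion is 1−.
Ligand charges: 3×nitrato (-1 each), 1×chloro (-1 each), 1×acetylacetonato (-1 each); total -5. So Sn + (-5) = 1−, giving Sn = +4.
Ligands are named alphabetically: acetylacetonato before chloro before nitrato.
The complex ion is anionic, so tin takes the -ate form stannate(IV).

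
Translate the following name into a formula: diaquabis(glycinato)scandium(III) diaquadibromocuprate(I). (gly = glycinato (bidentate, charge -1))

[Sc(gly)2(H2O)2][CuBr2(H2O)2]

Cation [Sc…]: ligand charges -2, Sc(III) ⇒ ion charge 1+.
Anion [Cu…]: ligand charges -2, Cu(I) ⇒ ion charge 1−.
One 1+ cation balances one 1− anion.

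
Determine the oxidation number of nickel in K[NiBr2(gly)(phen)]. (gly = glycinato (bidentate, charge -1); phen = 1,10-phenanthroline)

+2

1 potassium outside the brackets (+1 each) → the complex ion is 1−.
Ligand charges: 2×Br = -2; 1×gly = -1; 1×phen neutral; sum -3.
Ni + (-3) = 1− ⇒ Ni is +2.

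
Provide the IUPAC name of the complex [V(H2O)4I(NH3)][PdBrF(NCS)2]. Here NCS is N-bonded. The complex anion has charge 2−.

Both ions are complex: the cation is named first with the plain metal name, the anion second with the -ate form; each ion's ligands are alphabetised independently.
The complex anion is given as 2−; its ligand charges sum to -4, so Pd = +2.
A 1:1 salt means the cation carries the equal and opposite charge, 2+.
Cation: ligand charges sum to -1; for the ion to be 2+, V = +3.

amminetetraaquaiodovanadium(III) bromofluorodiisothiocyanatopalladate(II)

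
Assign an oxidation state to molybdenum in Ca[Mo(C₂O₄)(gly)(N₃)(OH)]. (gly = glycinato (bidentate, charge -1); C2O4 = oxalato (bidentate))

1 calcium outside the brackets (+2 each) → the complex ion is 2−.
Ligand charges: 1×OH = -1; 1×gly = -1; 1×N3 = -1; 1×C2O4 = -2; sum -5.
Mo + (-5) = 2− ⇒ Mo is +3.

+3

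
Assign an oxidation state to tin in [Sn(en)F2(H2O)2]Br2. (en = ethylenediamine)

2 bromide outside the brackets (-1 each) → the complex ion is 2+.
Ligand charges: 2×H2O neutral; 1×en neutral; 2×F = -2; sum -2.
Sn + (-2) = 2+ ⇒ Sn is +4.

+4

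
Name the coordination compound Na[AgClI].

sodium chloroiodoargentate(I)

The 1 sodium counter-ion carries a total charge of +1, so each complex ion is 1−.
Ligand charges: 1×iodo (-1 each), 1×chloro (-1 each); total -2. So Ag + (-2) = 1−, giving Ag = +1.
The complex ion is anionic, so silver takes the -ate form argentate(I).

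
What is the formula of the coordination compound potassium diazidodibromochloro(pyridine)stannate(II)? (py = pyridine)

K3[SnBr2Cl(N3)2(py)]

Ligands: 1 chloro (Cl, -1), 2 bromo (Br, -1), 1 pyridine (py, neutral), 2 azido (N3, -1). Ligand charge sum = -5.
Charge balance with potassium (+1) requires 1 complex ion per 3 potassium.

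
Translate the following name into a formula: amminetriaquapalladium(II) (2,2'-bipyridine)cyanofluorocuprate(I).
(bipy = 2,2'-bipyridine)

Cation [Pd…]: ligand charges 0, Pd(II) ⇒ ion charge 2+.
Anion [Cu…]: ligand charges -2, Cu(I) ⇒ ion charge 1−.
One 2+ cation requires 2 of the 1− anion.

[Pd(H2O)3(NH3)][Cu(bipy)(CN)F]2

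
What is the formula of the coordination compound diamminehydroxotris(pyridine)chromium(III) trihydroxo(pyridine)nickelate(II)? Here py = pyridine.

Cation [Cr…]: ligand charges -1, Cr(III) ⇒ ion charge 2+.
Anion [Ni…]: ligand charges -3, Ni(II) ⇒ ion charge 1−.
One 2+ cation requires 2 of the 1− anion.

[Cr(NH3)2(OH)(py)3][Ni(OH)3(py)]2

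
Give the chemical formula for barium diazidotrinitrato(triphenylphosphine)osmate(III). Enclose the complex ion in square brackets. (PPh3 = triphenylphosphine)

Ligands: 1 triphenylphosphine (PPh3, neutral), 2 azido (N3, -1), 3 nitrato (NO3, -1). Ligand charge sum = -5.
Charge balance with barium (+2) requires 1 complex ion per 1 barium.

Ba[Os(N3)2(NO3)3(PPh3)]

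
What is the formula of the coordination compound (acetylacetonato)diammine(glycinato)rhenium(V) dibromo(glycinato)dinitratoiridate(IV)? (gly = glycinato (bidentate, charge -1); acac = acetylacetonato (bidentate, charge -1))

Cation [Re…]: ligand charges -2, Re(V) ⇒ ion charge 3+.
Anion [Ir…]: ligand charges -5, Ir(IV) ⇒ ion charge 1−.

[Re(acac)(gly)(NH3)2][IrBr2(gly)(NO3)2]3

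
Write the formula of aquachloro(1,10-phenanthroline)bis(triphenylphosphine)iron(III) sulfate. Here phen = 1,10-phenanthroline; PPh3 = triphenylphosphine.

[FeCl(H2O)(phen)(PPh3)2]SO4

Ligands: 1 aqua (H2O, neutral), 1 1,10-phenanthroline (phen, neutral), 2 triphenylphosphine (PPh3, neutral), 1 chloro (Cl, -1). Ligand charge sum = -1.
Charge balance with sulfate (-2) requires 1 complex ion per 1 sulfate.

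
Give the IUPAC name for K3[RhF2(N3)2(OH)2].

potassium diazidodifluorodihydroxorhodate(III)

The 3 potassium counter-ions carry a total charge of +3, so each complex ion is 3−.
Ligand charges: 2×hydroxo (-1 each), 2×fluoro (-1 each), 2×azido (-1 each); total -6. So Rh + (-6) = 3−, giving Rh = +3.
Ligands are named alphabetically: azido before fluoro before hydroxo.
The complex ion is anionic, so rhodium takes the -ate form rhodate(III).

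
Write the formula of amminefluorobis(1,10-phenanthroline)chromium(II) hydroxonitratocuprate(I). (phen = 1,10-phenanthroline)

Cation [Cr…]: ligand charges -1, Cr(II) ⇒ ion charge 1+.
Anion [Cu…]: ligand charges -2, Cu(I) ⇒ ion charge 1−.
One 1+ cation balances one 1− anion.

[CrF(NH3)(phen)2][Cu(NO3)(OH)]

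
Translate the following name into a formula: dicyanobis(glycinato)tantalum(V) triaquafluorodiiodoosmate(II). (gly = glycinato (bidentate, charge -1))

Cation [Ta…]: ligand charges -4, Ta(V) ⇒ ion charge 1+.
Anion [Os…]: ligand charges -3, Os(II) ⇒ ion charge 1−.

[Ta(CN)2(gly)2][OsF(H2O)3I2]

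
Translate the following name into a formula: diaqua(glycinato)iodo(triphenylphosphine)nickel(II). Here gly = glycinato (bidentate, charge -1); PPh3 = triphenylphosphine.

[Ni(gly)(H2O)2I(PPh3)]

Ligands: 1 glycinato (gly, -1), 1 iodo (I, -1), 1 triphenylphosphine (PPh3, neutral), 2 aqua (H2O, neutral). Ligand charge sum = -2.
With Ni in oxidation state +2, the complex ion is [Ni...].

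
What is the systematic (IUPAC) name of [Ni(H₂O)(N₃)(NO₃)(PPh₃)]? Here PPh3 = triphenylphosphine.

aquaazidonitrato(triphenylphosphine)nickel(II)

There is no counter-ion, so the complex is neutral overall.
Ligand charges: 1×nitrato (-1 each), 1×aqua (neutral), 1×triphenylphosphine (neutral), 1×azido (-1 each); total -2. So Ni + (-2) = 0, giving Ni = +2.
Ligands are named alphabetically: aqua before azido before nitrato before triphenylphosphine.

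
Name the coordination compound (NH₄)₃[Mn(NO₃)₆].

ammonium hexanitratomanganate(III)

The 3 ammonium counter-ions carry a total charge of +3, so each complex ion is 3−.
Ligand charges: 6×nitrato (-1 each); total -6. So Mn + (-6) = 3−, giving Mn = +3.
The complex ion is anionic, so manganese takes the -ate form manganate(III).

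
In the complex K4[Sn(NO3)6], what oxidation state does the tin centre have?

4 potassium outside the brackets (+1 each) → the complex ion is 4−.
Ligand charges: 6×NO3 = -6; sum -6.
Sn + (-6) = 4− ⇒ Sn is +2.

+2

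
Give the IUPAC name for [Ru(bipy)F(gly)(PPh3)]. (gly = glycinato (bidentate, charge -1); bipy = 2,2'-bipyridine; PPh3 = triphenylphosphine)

There is no counter-ion, so the complex is neutral overall.
Ligand charges: 1×glycinato (-1 each), 1×2,2'-bipyridine (neutral), 1×triphenylphosphine (neutral), 1×fluoro (-1 each); total -2. So Ru + (-2) = 0, giving Ru = +2.
Ligands are named alphabetically: bipyridine before fluoro before glycinato before triphenylphosphine.

(2,2'-bipyridine)fluoro(glycinato)(triphenylphosphine)ruthenium(II)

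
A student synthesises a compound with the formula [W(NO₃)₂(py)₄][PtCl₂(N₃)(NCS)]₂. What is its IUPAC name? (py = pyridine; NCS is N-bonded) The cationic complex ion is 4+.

dinitratotetrakis(pyridine)tungsten(VI) azidodichloroisothiocyanatoplatinate(II)

Both ions are complex: the cation is named first with the plain metal name, the anion second with the -ate form; each ion's ligands are alphabetised independently.
The complex cation is given as 4+; its ligand charges sum to -2, so W = +6.
With 2 anions per cation, each anion must be 4/2 = 2−.
Anion: ligand charges sum to -4; for the ion to be 2−, Pt = +2.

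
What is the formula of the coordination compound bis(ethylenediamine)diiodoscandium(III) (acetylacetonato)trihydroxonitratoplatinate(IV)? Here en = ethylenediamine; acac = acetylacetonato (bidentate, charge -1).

Cation [Sc…]: ligand charges -2, Sc(III) ⇒ ion charge 1+.
Anion [Pt…]: ligand charges -5, Pt(IV) ⇒ ion charge 1−.

[Sc(en)2I2][Pt(acac)(NO3)(OH)3]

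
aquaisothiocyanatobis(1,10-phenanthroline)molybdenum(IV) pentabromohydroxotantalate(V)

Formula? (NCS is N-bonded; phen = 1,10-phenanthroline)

Cation [Mo…]: ligand charges -1, Mo(IV) ⇒ ion charge 3+.
Anion [Ta…]: ligand charges -6, Ta(V) ⇒ ion charge 1−.
One 3+ cation requires 3 of the 1− anion.

[Mo(H2O)(NCS)(phen)2][TaBr5(OH)]3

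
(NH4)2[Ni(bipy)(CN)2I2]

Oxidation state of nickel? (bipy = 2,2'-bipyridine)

+2

2 ammonium outside the brackets (+1 each) → the complex ion is 2−.
Ligand charges: 1×bipy neutral; 2×I = -2; 2×CN = -2; sum -4.
Ni + (-4) = 2− ⇒ Ni is +2.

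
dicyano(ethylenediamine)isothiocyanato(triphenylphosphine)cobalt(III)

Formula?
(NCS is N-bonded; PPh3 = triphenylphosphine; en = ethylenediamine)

Ligands: 1 isothiocyanato (NCS, -1), 2 cyano (CN, -1), 1 triphenylphosphine (PPh3, neutral), 1 ethylenediamine (en, neutral). Ligand charge sum = -3.
With Co in oxidation state +3, the complex ion is [Co...].

[Co(CN)2(en)(NCS)(PPh3)]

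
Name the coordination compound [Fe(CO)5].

pentacarbonyliron(0)

There is no counter-ion, so the complex is neutral overall.
Ligand charges: 5×carbonyl (neutral); total 0. So Fe + (0) = 0, giving Fe = 0.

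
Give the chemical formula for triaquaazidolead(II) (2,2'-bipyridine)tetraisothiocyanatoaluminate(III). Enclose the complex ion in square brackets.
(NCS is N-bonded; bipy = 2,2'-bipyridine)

[Pb(H2O)3(N3)][Al(bipy)(NCS)4]

Cation [Pb…]: ligand charges -1, Pb(II) ⇒ ion charge 1+.
Anion [Al…]: ligand charges -4, Al(III) ⇒ ion charge 1−.
One 1+ cation balances one 1− anion.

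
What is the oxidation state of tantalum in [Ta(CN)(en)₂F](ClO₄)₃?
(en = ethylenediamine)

+5

3 perchlorate outside the brackets (-1 each) → the complex ion is 3+.
Ligand charges: 1×CN = -1; 2×en neutral; 1×F = -1; sum -2.
Ta + (-2) = 3+ ⇒ Ta is +5.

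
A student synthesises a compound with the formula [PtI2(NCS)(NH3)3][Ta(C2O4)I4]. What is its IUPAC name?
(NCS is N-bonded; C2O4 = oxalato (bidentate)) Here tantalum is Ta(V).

Both ions are complex: the cation is named first with the plain metal name, the anion second with the -ate form; each ion's ligands are alphabetised independently.
Ta is given as +5; the anion's ligand charges sum to -6, so the complex anion is 1−.
A 1:1 salt means the cation carries the equal and opposite charge, 1+.
Cation: ligand charges sum to -3; for the ion to be 1+, Pt = +4.

triamminediiodoisothiocyanatoplatinum(IV) tetraiodooxalatotantalate(V)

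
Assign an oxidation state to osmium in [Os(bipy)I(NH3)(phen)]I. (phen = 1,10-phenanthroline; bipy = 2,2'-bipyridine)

+2

1 iodide outside the brackets (-1 each) → the complex ion is 1+.
Ligand charges: 1×NH3 neutral; 1×I = -1; 1×phen neutral; 1×bipy neutral; sum -1.
Os + (-1) = 1+ ⇒ Os is +2.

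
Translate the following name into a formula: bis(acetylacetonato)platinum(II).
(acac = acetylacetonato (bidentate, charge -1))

Ligands: 2 acetylacetonato (acac, -1). Ligand charge sum = -2.
With Pt in oxidation state +2, the complex ion is [Pt...].

[Pt(acac)2]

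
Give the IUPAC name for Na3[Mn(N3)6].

sodium hexaazidomanganate(III)

The 3 sodium counter-ions carry a total charge of +3, so each complex ion is 3−.
Ligand charges: 6×azido (-1 each); total -6. So Mn + (-6) = 3−, giving Mn = +3.
The complex ion is anionic, so manganese takes the -ate form manganate(III).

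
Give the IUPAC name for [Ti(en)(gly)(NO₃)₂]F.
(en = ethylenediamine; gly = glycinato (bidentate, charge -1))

The 1 fluoride counter-ion carries a total charge of -1, so each complex ion is 1+.
Ligand charges: 1×ethylenediamine (neutral), 1×glycinato (-1 each), 2×nitrato (-1 each); total -3. So Ti + (-3) = 1+, giving Ti = +4.
Ligands are named alphabetically: ethylenediamine before glycinato before nitrato.

(ethylenediamine)(glycinato)dinitratotitanium(IV) fluoride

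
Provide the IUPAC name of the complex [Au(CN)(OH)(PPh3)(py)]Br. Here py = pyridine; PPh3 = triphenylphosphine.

The 1 bromide counter-ion carries a total charge of -1, so each complex ion is 1+.
Ligand charges: 1×pyridine (neutral), 1×triphenylphosphine (neutral), 1×cyano (-1 each), 1×hydroxo (-1 each); total -2. So Au + (-2) = 1+, giving Au = +3.
Ligands are named alphabetically: cyano before hydroxo before pyridine before triphenylphosphine.

cyanohydroxo(pyridine)(triphenylphosphine)gold(III) bromide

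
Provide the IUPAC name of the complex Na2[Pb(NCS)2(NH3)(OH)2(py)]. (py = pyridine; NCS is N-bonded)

The 2 sodium counter-ions carry a total charge of +2, so each complex ion is 2−.
Ligand charges: 1×pyridine (neutral), 1×ammine (neutral), 2×isothiocyanato (-1 each), 2×hydroxo (-1 each); total -4. So Pb + (-4) = 2−, giving Pb = +2.
Ligands are named alphabetically: ammine before hydroxo before isothiocyanato before pyridine.
The complex ion is anionic, so lead takes the -ate form plumbate(II).

sodium amminedihydroxodiisothiocyanato(pyridine)plumbate(II)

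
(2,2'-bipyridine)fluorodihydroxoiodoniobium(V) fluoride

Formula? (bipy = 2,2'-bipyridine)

Ligands: 1 2,2'-bipyridine (bipy, neutral), 2 hydroxo (OH, -1), 1 iodo (I, -1), 1 fluoro (F, -1). Ligand charge sum = -4.
With Nb in oxidation state +5, the complex ion is [Nb...]^1+.
Charge balance with fluoride (-1) requires 1 complex ion per 1 fluoride.

[Nb(bipy)FI(OH)2]F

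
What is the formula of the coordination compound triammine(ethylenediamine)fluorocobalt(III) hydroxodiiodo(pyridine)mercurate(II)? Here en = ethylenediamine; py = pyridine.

Cation [Co…]: ligand charges -1, Co(III) ⇒ ion charge 2+.
Anion [Hg…]: ligand charges -3, Hg(II) ⇒ ion charge 1−.
One 2+ cation requires 2 of the 1− anion.

[Co(en)F(NH3)3][HgI2(OH)(py)]2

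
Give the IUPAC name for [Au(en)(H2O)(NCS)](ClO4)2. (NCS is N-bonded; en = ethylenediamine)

The 2 perchlorate counter-ions carry a total charge of -2, so each complex ion is 2+.
Ligand charges: 1×aqua (neutral), 1×isothiocyanato (-1 each), 1×ethylenediamine (neutral); total -1. So Au + (-1) = 2+, giving Au = +3.
Ligands are named alphabetically: aqua before ethylenediamine before isothiocyanato.

aqua(ethylenediamine)isothiocyanatogold(III) perchlorate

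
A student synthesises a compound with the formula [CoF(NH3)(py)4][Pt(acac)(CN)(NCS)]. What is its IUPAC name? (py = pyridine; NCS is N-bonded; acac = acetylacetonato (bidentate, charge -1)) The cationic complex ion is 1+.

Both ions are complex: the cation is named first with the plain metal name, the anion second with the -ate form; each ion's ligands are alphabetised independently.
The complex cation is given as 1+; its ligand charges sum to -1, so Co = +2.
A 1:1 salt means the anion carries the equal and opposite charge, 1−.
Anion: ligand charges sum to -3; for the ion to be 1−, Pt = +2.

amminefluorotetrakis(pyridine)cobalt(II) (acetylacetonato)cyanoisothiocyanatoplatinate(II)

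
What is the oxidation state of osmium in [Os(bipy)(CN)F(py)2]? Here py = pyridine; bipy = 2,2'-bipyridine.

+2

No counter-ion: the bracketed complex is neutral.
Ligand charges: 2×py neutral; 1×F = -1; 1×CN = -1; 1×bipy neutral; sum -2.
Os + (-2) = 0 ⇒ Os is +2.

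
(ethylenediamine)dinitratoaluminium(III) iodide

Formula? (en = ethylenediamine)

[Al(en)(NO3)2]I

Ligands: 1 ethylenediamine (en, neutral), 2 nitrato (NO3, -1). Ligand charge sum = -2.
With Al in oxidation state +3, the complex ion is [Al...]^1+.
Charge balance with iodide (-1) requires 1 complex ion per 1 iodide.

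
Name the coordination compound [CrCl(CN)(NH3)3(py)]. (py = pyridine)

There is no counter-ion, so the complex is neutral overall.
Ligand charges: 1×cyano (-1 each), 3×ammine (neutral), 1×chloro (-1 each), 1×pyridine (neutral); total -2. So Cr + (-2) = 0, giving Cr = +2.
Ligands are named alphabetically: ammine before chloro before cyano before pyridine.

triamminechlorocyano(pyridine)chromium(II)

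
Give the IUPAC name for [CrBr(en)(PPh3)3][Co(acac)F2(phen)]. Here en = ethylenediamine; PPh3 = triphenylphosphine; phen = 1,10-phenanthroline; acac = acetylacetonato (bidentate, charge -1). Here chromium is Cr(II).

bromo(ethylenediamine)tris(triphenylphosphine)chromium(II) (acetylacetonato)difluoro(1,10-phenanthroline)cobaltate(II)

Both ions are complex: the cation is named first with the plain metal name, the anion second with the -ate form; each ion's ligands are alphabetised independently.
Cr is given as +2; the cation's ligand charges sum to -1, so the complex cation is 1+.
A 1:1 salt means the anion carries the equal and opposite charge, 1−.
Anion: ligand charges sum to -3; for the ion to be 1−, Co = +2.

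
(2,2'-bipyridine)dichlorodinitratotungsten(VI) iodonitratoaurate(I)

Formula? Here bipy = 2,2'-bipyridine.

[W(bipy)Cl2(NO3)2][AuI(NO3)]2

Cation [W…]: ligand charges -4, W(VI) ⇒ ion charge 2+.
Anion [Au…]: ligand charges -2, Au(I) ⇒ ion charge 1−.
One 2+ cation requires 2 of the 1− anion.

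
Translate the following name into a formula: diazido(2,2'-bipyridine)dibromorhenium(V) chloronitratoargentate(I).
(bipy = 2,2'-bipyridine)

[Re(bipy)Br2(N3)2][AgCl(NO3)]

Cation [Re…]: ligand charges -4, Re(V) ⇒ ion charge 1+.
Anion [Ag…]: ligand charges -2, Ag(I) ⇒ ion charge 1−.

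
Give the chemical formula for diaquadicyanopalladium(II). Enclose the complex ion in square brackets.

[Pd(CN)2(H2O)2]

Ligands: 2 cyano (CN, -1), 2 aqua (H2O, neutral). Ligand charge sum = -2.
With Pd in oxidation state +2, the complex ion is [Pd...].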